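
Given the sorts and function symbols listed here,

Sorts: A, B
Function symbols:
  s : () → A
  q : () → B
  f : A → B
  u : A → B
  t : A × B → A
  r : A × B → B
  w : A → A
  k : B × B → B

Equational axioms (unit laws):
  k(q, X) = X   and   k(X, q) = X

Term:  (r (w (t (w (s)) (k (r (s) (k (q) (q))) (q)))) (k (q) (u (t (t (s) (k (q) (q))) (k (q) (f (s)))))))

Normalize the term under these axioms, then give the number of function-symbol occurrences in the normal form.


1. (r (w (t (w (s)) (k (r (s) (k (q) (q))) (q)))) (k (q) (u (t (t (s) (k (q) (q))) (k (q) (f (s)))))))  →  (r (w (t (w (s)) (r (s) (k (q) (q))))) (k (q) (u (t (t (s) (k (q) (q))) (k (q) (f (s)))))))
2. (r (w (t (w (s)) (r (s) (k (q) (q))))) (k (q) (u (t (t (s) (k (q) (q))) (k (q) (f (s)))))))  →  (r (w (t (w (s)) (r (s) (q)))) (k (q) (u (t (t (s) (k (q) (q))) (k (q) (f (s)))))))
3. (r (w (t (w (s)) (r (s) (q)))) (k (q) (u (t (t (s) (k (q) (q))) (k (q) (f (s)))))))  →  (r (w (t (w (s)) (r (s) (q)))) (u (t (t (s) (k (q) (q))) (k (q) (f (s))))))
4. (r (w (t (w (s)) (r (s) (q)))) (u (t (t (s) (k (q) (q))) (k (q) (f (s))))))  →  (r (w (t (w (s)) (r (s) (q)))) (u (t (t (s) (q)) (k (q) (f (s))))))
5. (r (w (t (w (s)) (r (s) (q)))) (u (t (t (s) (q)) (k (q) (f (s))))))  →  (r (w (t (w (s)) (r (s) (q)))) (u (t (t (s) (q)) (f (s)))))
normal form: (r (w (t (w (s)) (r (s) (q)))) (u (t (t (s) (q)) (f (s)))))

size = 15


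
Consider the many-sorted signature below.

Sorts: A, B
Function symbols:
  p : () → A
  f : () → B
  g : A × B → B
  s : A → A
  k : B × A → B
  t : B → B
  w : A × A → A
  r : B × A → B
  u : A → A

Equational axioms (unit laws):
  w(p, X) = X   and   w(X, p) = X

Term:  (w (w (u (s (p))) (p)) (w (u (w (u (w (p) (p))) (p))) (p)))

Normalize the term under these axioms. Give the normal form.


normal form = (w (u (s (p))) (u (u (p))))

1. (w (w (u (s (p))) (p)) (w (u (w (u (w (p) (p))) (p))) (p)))  →  (w (u (s (p))) (w (u (w (u (w (p) (p))) (p))) (p)))
2. (w (u (s (p))) (w (u (w (u (w (p) (p))) (p))) (p)))  →  (w (u (s (p))) (u (w (u (w (p) (p))) (p))))
3. (w (u (s (p))) (u (w (u (w (p) (p))) (p))))  →  (w (u (s (p))) (u (u (w (p) (p)))))
4. (w (u (s (p))) (u (u (w (p) (p)))))  →  (w (u (s (p))) (u (u (p))))


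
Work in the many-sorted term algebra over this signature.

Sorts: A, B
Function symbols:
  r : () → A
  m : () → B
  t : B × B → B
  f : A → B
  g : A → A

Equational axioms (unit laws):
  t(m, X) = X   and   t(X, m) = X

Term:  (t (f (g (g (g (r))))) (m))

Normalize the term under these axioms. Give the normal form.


1. (t (f (g (g (g (r))))) (m))  →  (f (g (g (g (r)))))

normal form = (f (g (g (g (r)))))


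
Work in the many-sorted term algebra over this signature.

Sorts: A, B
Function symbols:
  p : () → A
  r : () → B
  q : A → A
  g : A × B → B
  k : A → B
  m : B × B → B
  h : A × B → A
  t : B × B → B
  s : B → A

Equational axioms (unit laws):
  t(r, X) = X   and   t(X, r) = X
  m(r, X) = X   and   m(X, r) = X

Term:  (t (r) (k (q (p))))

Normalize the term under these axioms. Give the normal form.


1. (t (r) (k (q (p))))  →  (k (q (p)))

normal form = (k (q (p)))


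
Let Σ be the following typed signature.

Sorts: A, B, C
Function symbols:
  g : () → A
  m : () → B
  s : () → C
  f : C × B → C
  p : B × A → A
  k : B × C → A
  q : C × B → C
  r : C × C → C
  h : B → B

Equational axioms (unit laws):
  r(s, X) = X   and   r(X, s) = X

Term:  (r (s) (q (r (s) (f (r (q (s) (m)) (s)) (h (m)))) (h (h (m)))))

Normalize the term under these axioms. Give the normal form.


1. (r (s) (q (r (s) (f (r (q (s) (m)) (s)) (h (m)))) (h (h (m)))))  →  (q (r (s) (f (r (q (s) (m)) (s)) (h (m)))) (h (h (m))))
2. (q (r (s) (f (r (q (s) (m)) (s)) (h (m)))) (h (h (m))))  →  (q (f (r (q (s) (m)) (s)) (h (m))) (h (h (m))))
3. (q (f (r (q (s) (m)) (s)) (h (m))) (h (h (m))))  →  (q (f (q (s) (m)) (h (m))) (h (h (m))))

normal form = (q (f (q (s) (m)) (h (m))) (h (h (m))))


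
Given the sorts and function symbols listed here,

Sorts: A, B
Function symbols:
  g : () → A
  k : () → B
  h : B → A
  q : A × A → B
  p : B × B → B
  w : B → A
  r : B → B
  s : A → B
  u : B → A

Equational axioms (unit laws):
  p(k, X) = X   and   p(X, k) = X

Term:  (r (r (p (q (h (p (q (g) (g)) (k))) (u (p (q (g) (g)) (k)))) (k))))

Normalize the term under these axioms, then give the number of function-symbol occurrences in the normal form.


size = 11

1. (r (r (p (q (h (p (q (g) (g)) (k))) (u (p (q (g) (g)) (k)))) (k))))  →  (r (r (q (h (p (q (g) (g)) (k))) (u (p (q (g) (g)) (k))))))
2. (r (r (q (h (p (q (g) (g)) (k))) (u (p (q (g) (g)) (k))))))  →  (r (r (q (h (q (g) (g))) (u (p (q (g) (g)) (k))))))
3. (r (r (q (h (q (g) (g))) (u (p (q (g) (g)) (k))))))  →  (r (r (q (h (q (g) (g))) (u (q (g) (g))))))
normal form: (r (r (q (h (q (g) (g))) (u (q (g) (g))))))


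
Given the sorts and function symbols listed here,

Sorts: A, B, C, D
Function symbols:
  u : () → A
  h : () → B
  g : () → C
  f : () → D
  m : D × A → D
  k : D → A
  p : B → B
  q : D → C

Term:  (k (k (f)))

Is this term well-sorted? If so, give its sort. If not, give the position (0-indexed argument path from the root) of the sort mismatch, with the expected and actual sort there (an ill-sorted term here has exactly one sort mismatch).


    (f) : D
  (k (f)) : A
(k (k (f))) : ✗ arg 0 at [0] has sort A, expected D

ill-sorted at position [0]: expected D, got A


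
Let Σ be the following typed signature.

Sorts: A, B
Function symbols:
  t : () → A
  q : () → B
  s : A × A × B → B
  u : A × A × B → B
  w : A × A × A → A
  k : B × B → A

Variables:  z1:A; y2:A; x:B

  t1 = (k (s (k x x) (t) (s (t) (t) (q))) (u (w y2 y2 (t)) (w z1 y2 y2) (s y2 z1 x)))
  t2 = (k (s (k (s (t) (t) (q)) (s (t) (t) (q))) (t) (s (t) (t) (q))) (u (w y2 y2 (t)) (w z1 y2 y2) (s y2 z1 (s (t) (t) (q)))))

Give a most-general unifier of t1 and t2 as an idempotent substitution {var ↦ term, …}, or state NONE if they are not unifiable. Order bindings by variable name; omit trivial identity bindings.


{x ↦ (s (t) (t) (q))}


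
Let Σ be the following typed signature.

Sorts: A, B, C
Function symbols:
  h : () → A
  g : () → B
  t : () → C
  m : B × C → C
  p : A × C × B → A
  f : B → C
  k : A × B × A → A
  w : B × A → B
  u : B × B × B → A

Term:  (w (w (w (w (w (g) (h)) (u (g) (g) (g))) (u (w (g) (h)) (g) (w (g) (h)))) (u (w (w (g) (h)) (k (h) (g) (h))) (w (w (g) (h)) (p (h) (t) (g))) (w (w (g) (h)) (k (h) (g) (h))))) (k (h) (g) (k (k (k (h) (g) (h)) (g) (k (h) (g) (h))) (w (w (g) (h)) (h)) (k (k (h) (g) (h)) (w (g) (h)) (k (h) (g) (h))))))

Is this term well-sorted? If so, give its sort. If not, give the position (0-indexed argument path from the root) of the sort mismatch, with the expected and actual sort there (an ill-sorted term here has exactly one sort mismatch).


          (g) : B
          (h) : A
        (w (g) (h)) : B
          (g) : B
          (g) : B
          (g) : B
        (u (g) (g) (g)) : A
      (w (w (g) (h)) (u (g) (g) (g))) : B
          (g) : B
          (h) : A
        (w (g) (h)) : B
        (g) : B
          (g) : B
          (h) : A
        (w (g) (h)) : B
      (u (w (g) (h)) (g) (w (g) (h))) : A
    (w (w (w (g) (h)) (u (g) (g) (g))) (u (w (g) (h)) (g) (w (g) (h)))) : B
          (g) : B
          (h) : A
        (w (g) (h)) : B
          (h) : A
          (g) : B
          (h) : A
        (k (h) (g) (h)) : A
      (w (w (g) (h)) (k (h) (g) (h))) : B
          (g) : B
          (h) : A
        (w (g) (h)) : B
          (h) : A
          (t) : C
          (g) : B
        (p (h) (t) (g)) : A
      (w (w (g) (h)) (p (h) (t) (g))) : B
          (g) : B
          (h) : A
        (w (g) (h)) : B
          (h) : A
          (g) : B
          (h) : A
        (k (h) (g) (h)) : A
      (w (w (g) (h)) (k (h) (g) (h))) : B
    (u (w (w (g) (h)) (k (h) (g) (h))) (w (w (g) (h)) (p (h) (t) (g))) (w (w (g) (h)) (k (h) (g) (h)))) : A
  (w (w (w (w (g) (h)) (u (g) (g) (g))) (u (w (g) (h)) (g) (w (g) (h)))) (u (w (w (g) (h)) (k (h) (g) (h))) (w (w (g) (h)) (p (h) (t) (g))) (w (w (g) (h)) (k (h) (g) (h))))) : B
    (h) : A
    (g) : B
          (h) : A
          (g) : B
          (h) : A
        (k (h) (g) (h)) : A
        (g) : B
          (h) : A
          (g) : B
          (h) : A
        (k (h) (g) (h)) : A
      (k (k (h) (g) (h)) (g) (k (h) (g) (h))) : A
          (g) : B
          (h) : A
        (w (g) (h)) : B
        (h) : A
      (w (w (g) (h)) (h)) : B
          (h) : A
          (g) : B
          (h) : A
        (k (h) (g) (h)) : A
          (g) : B
          (h) : A
        (w (g) (h)) : B
          (h) : A
          (g) : B
          (h) : A
        (k (h) (g) (h)) : A
      (k (k (h) (g) (h)) (w (g) (h)) (k (h) (g) (h))) : A
    (k (k (k (h) (g) (h)) (g) (k (h) (g) (h))) (w (w (g) (h)) (h)) (k (k (h) (g) (h)) (w (g) (h)) (k (h) (g) (h)))) : A
  (k (h) (g) (k (k (k (h) (g) (h)) (g) (k (h) (g) (h))) (w (w (g) (h)) (h)) (k (k (h) (g) (h)) (w (g) (h)) (k (h) (g) (h))))) : A
(w (w (w (w (w (g) (h)) (u (g) (g) (g))) (u (w (g) (h)) (g) (w (g) (h)))) (u (w (w (g) (h)) (k (h) (g) (h))) (w (w (g) (h)) (p (h) (t) (g))) (w (w (g) (h)) (k (h) (g) (h))))) (k (h) (g) (k (k (k (h) (g) (h)) (g) (k (h) (g) (h))) (w (w (g) (h)) (h)) (k (k (h) (g) (h)) (w (g) (h)) (k (h) (g) (h)))))) : B

well-sorted; sort = B


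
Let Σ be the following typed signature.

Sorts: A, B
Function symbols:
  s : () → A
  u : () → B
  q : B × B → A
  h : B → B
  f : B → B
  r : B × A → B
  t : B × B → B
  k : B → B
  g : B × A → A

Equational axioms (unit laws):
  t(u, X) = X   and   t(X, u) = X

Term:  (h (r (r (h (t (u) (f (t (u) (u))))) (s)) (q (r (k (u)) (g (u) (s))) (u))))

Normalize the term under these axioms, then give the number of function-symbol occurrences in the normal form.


1. (h (r (r (h (t (u) (f (t (u) (u))))) (s)) (q (r (k (u)) (g (u) (s))) (u))))  →  (h (r (r (h (f (t (u) (u)))) (s)) (q (r (k (u)) (g (u) (s))) (u))))
2. (h (r (r (h (f (t (u) (u)))) (s)) (q (r (k (u)) (g (u) (s))) (u))))  →  (h (r (r (h (f (u))) (s)) (q (r (k (u)) (g (u) (s))) (u))))
normal form: (h (r (r (h (f (u))) (s)) (q (r (k (u)) (g (u) (s))) (u))))

size = 15


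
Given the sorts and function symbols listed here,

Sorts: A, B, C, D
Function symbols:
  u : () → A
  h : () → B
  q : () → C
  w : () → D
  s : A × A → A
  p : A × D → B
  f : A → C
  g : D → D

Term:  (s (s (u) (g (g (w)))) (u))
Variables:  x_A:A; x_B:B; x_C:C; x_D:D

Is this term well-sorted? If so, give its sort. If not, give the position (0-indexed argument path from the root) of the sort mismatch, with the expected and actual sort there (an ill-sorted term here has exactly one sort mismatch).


ill-sorted at position [0, 1]: expected A, got D

    (u) : A
        (w) : D
      (g (w)) : D
    (g (g (w))) : D
  (s (u) (g (g (w)))) : ✗ arg 1 at [0, 1] has sort D, expected A
  (u) : A


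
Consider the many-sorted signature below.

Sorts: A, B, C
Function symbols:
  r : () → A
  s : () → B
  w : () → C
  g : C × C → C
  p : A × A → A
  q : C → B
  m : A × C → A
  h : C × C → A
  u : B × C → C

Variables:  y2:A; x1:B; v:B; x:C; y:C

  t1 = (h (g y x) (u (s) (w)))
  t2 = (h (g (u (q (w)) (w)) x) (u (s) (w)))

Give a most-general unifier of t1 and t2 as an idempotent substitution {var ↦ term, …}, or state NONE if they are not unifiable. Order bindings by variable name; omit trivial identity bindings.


{y ↦ (u (q (w)) (w))}


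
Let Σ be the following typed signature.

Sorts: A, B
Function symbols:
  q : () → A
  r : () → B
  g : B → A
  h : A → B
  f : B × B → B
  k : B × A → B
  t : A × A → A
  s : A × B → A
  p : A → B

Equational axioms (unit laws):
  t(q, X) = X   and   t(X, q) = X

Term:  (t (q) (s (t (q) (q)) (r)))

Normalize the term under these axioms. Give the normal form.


normal form = (s (q) (r))

1. (t (q) (s (t (q) (q)) (r)))  →  (s (t (q) (q)) (r))
2. (s (t (q) (q)) (r))  →  (s (q) (r))


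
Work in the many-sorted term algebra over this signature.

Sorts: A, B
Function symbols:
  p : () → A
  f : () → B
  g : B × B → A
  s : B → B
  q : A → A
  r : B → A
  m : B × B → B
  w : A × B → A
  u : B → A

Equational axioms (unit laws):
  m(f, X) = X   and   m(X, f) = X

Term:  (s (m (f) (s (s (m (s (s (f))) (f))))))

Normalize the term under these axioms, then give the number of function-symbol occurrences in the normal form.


size = 6

1. (s (m (f) (s (s (m (s (s (f))) (f))))))  →  (s (s (s (m (s (s (f))) (f)))))
2. (s (s (s (m (s (s (f))) (f)))))  →  (s (s (s (s (s (f))))))
normal form: (s (s (s (s (s (f))))))


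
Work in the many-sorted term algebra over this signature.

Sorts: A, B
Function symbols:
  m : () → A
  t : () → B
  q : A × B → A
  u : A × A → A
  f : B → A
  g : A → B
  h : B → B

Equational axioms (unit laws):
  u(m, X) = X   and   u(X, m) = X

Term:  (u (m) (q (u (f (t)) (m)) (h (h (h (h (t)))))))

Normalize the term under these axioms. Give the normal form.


normal form = (q (f (t)) (h (h (h (h (t))))))

1. (u (m) (q (u (f (t)) (m)) (h (h (h (h (t)))))))  →  (q (u (f (t)) (m)) (h (h (h (h (t))))))
2. (q (u (f (t)) (m)) (h (h (h (h (t))))))  →  (q (f (t)) (h (h (h (h (t))))))


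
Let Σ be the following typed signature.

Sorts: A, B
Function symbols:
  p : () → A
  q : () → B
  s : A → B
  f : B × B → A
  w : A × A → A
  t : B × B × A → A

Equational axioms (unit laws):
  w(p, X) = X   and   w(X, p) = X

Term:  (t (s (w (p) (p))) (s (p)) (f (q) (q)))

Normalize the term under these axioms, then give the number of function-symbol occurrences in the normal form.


size = 8

1. (t (s (w (p) (p))) (s (p)) (f (q) (q)))  →  (t (s (p)) (s (p)) (f (q) (q)))
normal form: (t (s (p)) (s (p)) (f (q) (q)))


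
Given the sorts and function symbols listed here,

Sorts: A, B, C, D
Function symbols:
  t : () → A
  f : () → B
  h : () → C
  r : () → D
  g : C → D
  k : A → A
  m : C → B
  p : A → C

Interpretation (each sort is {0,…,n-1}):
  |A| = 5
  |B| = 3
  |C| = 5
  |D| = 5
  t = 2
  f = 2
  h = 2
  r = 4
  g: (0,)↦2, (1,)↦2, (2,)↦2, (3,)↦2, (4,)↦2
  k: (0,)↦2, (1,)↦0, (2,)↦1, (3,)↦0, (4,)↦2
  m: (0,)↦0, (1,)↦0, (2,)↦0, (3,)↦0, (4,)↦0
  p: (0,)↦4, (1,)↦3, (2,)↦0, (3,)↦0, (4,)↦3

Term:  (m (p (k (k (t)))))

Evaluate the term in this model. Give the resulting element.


  t = 2
  (k (t)) = k(2,) = 1
  (k (k (t))) = k(1,) = 0
  (p (k (k (t)))) = p(0,) = 4
  (m (p (k (k (t))))) = m(4,) = 0

value = 0


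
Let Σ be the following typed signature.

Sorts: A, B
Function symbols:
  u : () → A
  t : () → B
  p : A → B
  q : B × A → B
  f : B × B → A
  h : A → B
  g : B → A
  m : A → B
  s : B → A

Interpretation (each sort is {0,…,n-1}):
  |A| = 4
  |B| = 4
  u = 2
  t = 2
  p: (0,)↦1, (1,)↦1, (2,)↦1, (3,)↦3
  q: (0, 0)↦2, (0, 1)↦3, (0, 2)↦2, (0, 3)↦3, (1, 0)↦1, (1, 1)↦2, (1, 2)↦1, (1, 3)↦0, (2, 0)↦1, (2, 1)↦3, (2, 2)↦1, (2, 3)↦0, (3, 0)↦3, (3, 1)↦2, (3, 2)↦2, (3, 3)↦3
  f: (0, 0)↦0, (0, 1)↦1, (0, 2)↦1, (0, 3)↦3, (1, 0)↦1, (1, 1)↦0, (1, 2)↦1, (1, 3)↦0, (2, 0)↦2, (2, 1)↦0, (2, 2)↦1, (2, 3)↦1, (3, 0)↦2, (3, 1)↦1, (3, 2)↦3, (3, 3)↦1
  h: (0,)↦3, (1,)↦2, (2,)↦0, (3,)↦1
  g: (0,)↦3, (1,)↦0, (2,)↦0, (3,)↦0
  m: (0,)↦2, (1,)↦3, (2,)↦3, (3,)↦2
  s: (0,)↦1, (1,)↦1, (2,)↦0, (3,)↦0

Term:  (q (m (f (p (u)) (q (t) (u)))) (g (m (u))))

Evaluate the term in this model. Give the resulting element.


value = 1

  u = 2
  (p (u)) = p(2,) = 1
  t = 2
  u = 2
  (q (t) (u)) = q(2, 2) = 1
  (f (p (u)) (q (t) (u))) = f(1, 1) = 0
  (m (f (p (u)) (q (t) (u)))) = m(0,) = 2
  u = 2
  (m (u)) = m(2,) = 3
  (g (m (u))) = g(3,) = 0
  (q (m (f (p (u)) (q (t) (u)))) (g (m (u)))) = q(2, 0) = 1


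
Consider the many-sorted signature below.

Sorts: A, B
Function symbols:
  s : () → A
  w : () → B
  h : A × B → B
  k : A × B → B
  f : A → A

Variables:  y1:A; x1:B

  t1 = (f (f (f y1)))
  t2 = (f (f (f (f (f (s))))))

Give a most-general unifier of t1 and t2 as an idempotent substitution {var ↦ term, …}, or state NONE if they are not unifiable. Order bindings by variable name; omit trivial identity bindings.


{y1 ↦ (f (f (s)))}


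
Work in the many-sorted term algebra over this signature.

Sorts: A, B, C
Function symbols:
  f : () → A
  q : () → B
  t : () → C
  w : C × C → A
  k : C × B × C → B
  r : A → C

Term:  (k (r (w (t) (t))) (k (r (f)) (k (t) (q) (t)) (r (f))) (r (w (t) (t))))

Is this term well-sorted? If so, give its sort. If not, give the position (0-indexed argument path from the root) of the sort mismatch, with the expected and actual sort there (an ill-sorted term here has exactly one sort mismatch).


well-sorted; sort = B

      (t) : C
      (t) : C
    (w (t) (t)) : A
  (r (w (t) (t))) : C
      (f) : A
    (r (f)) : C
      (t) : C
      (q) : B
      (t) : C
    (k (t) (q) (t)) : B
      (f) : A
    (r (f)) : C
  (k (r (f)) (k (t) (q) (t)) (r (f))) : B
      (t) : C
      (t) : C
    (w (t) (t)) : A
  (r (w (t) (t))) : C
(k (r (w (t) (t))) (k (r (f)) (k (t) (q) (t)) (r (f))) (r (w (t) (t)))) : B


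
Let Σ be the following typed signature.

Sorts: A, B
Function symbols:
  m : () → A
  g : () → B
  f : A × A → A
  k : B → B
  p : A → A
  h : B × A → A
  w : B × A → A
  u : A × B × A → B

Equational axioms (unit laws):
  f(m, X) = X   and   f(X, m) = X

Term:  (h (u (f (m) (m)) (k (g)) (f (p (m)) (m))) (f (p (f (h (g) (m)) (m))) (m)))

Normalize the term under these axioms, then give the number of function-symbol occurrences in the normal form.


size = 11

1. (h (u (f (m) (m)) (k (g)) (f (p (m)) (m))) (f (p (f (h (g) (m)) (m))) (m)))  →  (h (u (m) (k (g)) (f (p (m)) (m))) (f (p (f (h (g) (m)) (m))) (m)))
2. (h (u (m) (k (g)) (f (p (m)) (m))) (f (p (f (h (g) (m)) (m))) (m)))  →  (h (u (m) (k (g)) (p (m))) (f (p (f (h (g) (m)) (m))) (m)))
3. (h (u (m) (k (g)) (p (m))) (f (p (f (h (g) (m)) (m))) (m)))  →  (h (u (m) (k (g)) (p (m))) (p (f (h (g) (m)) (m))))
4. (h (u (m) (k (g)) (p (m))) (p (f (h (g) (m)) (m))))  →  (h (u (m) (k (g)) (p (m))) (p (h (g) (m))))
normal form: (h (u (m) (k (g)) (p (m))) (p (h (g) (m))))


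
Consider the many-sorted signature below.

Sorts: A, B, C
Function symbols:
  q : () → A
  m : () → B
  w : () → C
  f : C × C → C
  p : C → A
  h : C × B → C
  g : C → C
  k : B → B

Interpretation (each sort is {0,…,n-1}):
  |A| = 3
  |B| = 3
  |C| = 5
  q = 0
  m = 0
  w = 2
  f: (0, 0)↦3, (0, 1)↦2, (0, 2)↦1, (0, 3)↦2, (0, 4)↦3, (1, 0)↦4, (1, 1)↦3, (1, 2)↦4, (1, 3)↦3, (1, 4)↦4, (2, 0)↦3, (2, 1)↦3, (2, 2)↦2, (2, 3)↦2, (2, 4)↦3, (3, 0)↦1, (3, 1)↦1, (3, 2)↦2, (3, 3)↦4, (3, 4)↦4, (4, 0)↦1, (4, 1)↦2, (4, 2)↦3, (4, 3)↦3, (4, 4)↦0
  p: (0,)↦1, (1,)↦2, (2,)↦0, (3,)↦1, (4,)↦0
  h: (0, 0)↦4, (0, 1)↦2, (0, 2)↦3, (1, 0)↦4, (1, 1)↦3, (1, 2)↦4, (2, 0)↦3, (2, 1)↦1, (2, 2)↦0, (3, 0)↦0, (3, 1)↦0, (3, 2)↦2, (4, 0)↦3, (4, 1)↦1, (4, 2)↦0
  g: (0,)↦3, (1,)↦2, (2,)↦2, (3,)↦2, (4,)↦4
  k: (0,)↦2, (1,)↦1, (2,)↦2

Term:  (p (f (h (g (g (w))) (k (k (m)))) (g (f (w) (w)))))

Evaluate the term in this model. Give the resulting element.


value = 2

  w = 2
  (g (w)) = g(2,) = 2
  (g (g (w))) = g(2,) = 2
  m = 0
  (k (m)) = k(0,) = 2
  (k (k (m))) = k(2,) = 2
  (h (g (g (w))) (k (k (m)))) = h(2, 2) = 0
  w = 2
  w = 2
  (f (w) (w)) = f(2, 2) = 2
  (g (f (w) (w))) = g(2,) = 2
  (f (h (g (g (w))) (k (k (m)))) (g (f (w) (w)))) = f(0, 2) = 1
  (p (f (h (g (g (w))) (k (k (m)))) (g (f (w) (w))))) = p(1,) = 2


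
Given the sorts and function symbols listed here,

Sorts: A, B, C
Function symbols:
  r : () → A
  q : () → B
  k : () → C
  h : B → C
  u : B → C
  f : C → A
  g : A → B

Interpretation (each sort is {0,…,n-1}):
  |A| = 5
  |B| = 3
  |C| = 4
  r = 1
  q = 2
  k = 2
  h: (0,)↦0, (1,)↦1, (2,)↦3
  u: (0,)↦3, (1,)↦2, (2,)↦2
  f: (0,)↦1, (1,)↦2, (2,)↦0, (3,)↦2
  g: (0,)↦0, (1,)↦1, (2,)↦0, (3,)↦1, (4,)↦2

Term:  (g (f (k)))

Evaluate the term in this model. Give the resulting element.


value = 0

  k = 2
  (f (k)) = f(2,) = 0
  (g (f (k))) = g(0,) = 0


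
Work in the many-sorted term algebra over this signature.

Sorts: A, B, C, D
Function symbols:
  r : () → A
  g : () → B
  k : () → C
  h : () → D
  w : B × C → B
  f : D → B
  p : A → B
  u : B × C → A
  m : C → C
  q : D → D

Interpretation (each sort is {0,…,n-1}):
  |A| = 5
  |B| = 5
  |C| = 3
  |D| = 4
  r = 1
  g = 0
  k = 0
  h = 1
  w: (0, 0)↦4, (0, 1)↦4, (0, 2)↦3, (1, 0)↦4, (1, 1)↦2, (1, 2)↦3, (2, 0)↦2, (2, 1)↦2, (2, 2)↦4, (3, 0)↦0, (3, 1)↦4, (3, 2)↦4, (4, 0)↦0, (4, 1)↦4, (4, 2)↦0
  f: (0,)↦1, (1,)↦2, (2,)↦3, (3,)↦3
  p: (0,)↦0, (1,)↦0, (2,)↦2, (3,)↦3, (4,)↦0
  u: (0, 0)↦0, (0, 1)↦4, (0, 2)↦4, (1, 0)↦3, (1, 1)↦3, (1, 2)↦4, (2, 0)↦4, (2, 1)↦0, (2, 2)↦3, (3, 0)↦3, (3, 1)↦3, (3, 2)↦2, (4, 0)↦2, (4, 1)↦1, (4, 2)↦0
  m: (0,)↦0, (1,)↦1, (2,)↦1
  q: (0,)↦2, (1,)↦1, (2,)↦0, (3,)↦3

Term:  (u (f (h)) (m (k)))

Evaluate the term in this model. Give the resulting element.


value = 4

  h = 1
  (f (h)) = f(1,) = 2
  k = 0
  (m (k)) = m(0,) = 0
  (u (f (h)) (m (k))) = u(2, 0) = 4


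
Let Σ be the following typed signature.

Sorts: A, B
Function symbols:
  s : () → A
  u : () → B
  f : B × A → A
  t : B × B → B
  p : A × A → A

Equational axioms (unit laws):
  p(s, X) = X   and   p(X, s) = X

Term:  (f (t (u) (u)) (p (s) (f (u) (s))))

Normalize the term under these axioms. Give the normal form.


1. (f (t (u) (u)) (p (s) (f (u) (s))))  →  (f (t (u) (u)) (f (u) (s)))

normal form = (f (t (u) (u)) (f (u) (s)))


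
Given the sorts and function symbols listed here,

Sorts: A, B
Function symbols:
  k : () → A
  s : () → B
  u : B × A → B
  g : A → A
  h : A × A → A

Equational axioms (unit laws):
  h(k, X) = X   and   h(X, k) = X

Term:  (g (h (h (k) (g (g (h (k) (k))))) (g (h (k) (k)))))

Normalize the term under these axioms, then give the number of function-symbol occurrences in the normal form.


1. (g (h (h (k) (g (g (h (k) (k))))) (g (h (k) (k)))))  →  (g (h (g (g (h (k) (k)))) (g (h (k) (k)))))
2. (g (h (g (g (h (k) (k)))) (g (h (k) (k)))))  →  (g (h (g (g (k))) (g (h (k) (k)))))
3. (g (h (g (g (k))) (g (h (k) (k)))))  →  (g (h (g (g (k))) (g (k))))
normal form: (g (h (g (g (k))) (g (k))))

size = 7


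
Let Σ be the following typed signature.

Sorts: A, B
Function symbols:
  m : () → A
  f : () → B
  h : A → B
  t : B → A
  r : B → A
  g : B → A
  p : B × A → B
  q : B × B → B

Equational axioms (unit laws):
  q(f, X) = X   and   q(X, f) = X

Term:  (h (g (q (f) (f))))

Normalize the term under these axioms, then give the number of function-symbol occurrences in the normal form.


1. (h (g (q (f) (f))))  →  (h (g (f)))
normal form: (h (g (f)))

size = 3


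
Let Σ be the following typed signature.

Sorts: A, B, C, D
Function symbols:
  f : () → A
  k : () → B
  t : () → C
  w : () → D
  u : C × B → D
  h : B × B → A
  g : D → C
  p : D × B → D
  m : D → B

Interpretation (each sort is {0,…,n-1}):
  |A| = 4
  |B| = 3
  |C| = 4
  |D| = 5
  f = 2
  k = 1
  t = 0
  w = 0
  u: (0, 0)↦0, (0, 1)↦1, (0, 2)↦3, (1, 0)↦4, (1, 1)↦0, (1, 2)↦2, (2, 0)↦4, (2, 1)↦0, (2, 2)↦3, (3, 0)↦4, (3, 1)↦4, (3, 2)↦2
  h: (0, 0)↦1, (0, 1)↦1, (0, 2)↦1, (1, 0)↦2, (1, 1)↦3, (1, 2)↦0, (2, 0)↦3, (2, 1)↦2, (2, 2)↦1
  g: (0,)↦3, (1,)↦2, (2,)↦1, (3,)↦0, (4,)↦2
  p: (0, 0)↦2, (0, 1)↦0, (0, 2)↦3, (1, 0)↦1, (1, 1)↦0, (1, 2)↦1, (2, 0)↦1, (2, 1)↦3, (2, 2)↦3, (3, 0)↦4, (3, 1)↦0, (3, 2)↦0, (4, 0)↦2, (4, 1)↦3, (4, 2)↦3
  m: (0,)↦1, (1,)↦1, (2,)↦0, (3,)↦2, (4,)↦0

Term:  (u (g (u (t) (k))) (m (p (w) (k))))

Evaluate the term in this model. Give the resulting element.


  t = 0
  k = 1
  (u (t) (k)) = u(0, 1) = 1
  (g (u (t) (k))) = g(1,) = 2
  w = 0
  k = 1
  (p (w) (k)) = p(0, 1) = 0
  (m (p (w) (k))) = m(0,) = 1
  (u (g (u (t) (k))) (m (p (w) (k)))) = u(2, 1) = 0

value = 0


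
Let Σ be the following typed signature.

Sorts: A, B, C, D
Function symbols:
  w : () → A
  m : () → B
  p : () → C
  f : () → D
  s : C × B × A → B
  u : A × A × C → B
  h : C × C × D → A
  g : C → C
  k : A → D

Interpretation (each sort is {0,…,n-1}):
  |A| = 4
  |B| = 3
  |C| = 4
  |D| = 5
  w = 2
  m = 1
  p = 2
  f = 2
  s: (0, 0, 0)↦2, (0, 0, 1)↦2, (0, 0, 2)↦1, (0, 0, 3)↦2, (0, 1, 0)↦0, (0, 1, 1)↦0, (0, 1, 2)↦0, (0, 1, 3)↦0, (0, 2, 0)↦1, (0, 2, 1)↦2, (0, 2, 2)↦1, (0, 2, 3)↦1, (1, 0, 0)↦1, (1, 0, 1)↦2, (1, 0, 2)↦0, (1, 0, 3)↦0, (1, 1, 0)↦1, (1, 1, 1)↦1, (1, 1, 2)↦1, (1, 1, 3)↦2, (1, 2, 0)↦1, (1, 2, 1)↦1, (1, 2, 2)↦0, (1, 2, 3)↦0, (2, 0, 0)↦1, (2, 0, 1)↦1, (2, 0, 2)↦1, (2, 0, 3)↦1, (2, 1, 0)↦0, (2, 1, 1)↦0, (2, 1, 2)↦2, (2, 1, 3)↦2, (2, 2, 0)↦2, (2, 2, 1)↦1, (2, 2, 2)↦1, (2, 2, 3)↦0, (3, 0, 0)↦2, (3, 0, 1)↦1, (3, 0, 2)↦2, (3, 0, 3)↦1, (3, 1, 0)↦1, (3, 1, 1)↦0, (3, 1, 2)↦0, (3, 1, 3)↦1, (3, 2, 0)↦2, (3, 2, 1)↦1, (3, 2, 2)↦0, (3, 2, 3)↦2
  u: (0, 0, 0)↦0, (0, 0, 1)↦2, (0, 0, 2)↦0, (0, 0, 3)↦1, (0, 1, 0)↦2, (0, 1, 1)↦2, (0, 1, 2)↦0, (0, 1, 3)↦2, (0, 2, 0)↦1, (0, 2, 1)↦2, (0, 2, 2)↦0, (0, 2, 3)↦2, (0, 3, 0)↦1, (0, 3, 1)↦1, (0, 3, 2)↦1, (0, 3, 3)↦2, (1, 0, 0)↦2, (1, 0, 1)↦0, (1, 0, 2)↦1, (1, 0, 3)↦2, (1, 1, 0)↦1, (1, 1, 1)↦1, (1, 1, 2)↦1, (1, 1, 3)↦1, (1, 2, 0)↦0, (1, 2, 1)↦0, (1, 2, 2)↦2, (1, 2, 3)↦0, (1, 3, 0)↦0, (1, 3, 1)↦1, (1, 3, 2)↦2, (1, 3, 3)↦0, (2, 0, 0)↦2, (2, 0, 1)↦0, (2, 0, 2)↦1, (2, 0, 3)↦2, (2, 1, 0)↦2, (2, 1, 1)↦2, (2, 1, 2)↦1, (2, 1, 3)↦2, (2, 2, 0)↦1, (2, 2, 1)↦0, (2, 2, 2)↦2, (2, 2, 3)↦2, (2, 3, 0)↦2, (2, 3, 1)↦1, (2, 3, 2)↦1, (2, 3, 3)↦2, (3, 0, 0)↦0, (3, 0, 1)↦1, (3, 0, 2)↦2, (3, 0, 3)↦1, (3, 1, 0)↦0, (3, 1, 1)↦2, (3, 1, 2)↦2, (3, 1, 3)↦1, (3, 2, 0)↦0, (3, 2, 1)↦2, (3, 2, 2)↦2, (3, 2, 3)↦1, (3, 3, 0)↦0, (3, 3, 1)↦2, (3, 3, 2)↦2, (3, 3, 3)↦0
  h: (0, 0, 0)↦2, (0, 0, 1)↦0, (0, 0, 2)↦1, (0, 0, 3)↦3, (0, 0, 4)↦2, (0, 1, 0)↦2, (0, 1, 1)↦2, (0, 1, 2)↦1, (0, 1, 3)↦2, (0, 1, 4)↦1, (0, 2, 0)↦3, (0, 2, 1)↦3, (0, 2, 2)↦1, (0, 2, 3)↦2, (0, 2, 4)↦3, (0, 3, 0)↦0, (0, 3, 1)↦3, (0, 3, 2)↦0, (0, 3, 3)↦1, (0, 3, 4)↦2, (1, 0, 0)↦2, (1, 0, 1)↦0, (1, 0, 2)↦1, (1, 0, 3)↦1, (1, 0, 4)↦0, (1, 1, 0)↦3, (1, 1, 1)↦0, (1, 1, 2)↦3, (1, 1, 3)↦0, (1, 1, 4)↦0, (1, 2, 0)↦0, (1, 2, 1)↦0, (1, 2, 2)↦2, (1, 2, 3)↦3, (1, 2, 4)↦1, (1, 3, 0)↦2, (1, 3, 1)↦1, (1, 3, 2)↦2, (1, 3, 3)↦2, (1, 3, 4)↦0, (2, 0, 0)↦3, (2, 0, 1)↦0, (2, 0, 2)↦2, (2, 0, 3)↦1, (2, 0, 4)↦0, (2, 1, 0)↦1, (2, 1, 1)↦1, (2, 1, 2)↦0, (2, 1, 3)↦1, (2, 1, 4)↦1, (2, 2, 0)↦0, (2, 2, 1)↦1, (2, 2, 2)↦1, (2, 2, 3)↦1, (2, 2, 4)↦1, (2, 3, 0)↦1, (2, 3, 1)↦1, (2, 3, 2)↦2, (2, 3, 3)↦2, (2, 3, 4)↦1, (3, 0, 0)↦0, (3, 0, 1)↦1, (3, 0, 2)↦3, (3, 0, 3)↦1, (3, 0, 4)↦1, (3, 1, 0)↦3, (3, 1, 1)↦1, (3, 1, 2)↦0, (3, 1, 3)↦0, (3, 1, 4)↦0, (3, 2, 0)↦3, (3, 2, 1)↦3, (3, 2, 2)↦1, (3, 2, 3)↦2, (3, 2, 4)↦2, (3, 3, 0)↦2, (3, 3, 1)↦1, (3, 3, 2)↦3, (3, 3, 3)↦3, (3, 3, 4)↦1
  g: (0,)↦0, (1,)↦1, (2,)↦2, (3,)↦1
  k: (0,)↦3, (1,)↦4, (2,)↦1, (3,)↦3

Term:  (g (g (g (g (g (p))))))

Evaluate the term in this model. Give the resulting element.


  p = 2
  (g (p)) = g(2,) = 2
  (g (g (p))) = g(2,) = 2
  (g (g (g (p)))) = g(2,) = 2
  (g (g (g (g (p))))) = g(2,) = 2
  (g (g (g (g (g (p)))))) = g(2,) = 2

value = 2


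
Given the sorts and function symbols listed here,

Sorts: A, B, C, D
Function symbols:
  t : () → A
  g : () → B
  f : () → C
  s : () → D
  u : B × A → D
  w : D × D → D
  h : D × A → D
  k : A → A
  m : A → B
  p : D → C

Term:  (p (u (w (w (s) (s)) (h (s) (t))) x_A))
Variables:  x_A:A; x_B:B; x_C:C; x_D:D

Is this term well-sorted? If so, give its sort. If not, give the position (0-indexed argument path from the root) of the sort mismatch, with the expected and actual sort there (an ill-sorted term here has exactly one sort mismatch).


ill-sorted at position [0, 0]: expected B, got D

        (s) : D
        (s) : D
      (w (s) (s)) : D
        (s) : D
        (t) : A
      (h (s) (t)) : D
    (w (w (s) (s)) (h (s) (t))) : D
    x_A : A
  (u (w (w (s) (s)) (h (s) (t))) x_A) : ✗ arg 0 at [0, 0] has sort D, expected B


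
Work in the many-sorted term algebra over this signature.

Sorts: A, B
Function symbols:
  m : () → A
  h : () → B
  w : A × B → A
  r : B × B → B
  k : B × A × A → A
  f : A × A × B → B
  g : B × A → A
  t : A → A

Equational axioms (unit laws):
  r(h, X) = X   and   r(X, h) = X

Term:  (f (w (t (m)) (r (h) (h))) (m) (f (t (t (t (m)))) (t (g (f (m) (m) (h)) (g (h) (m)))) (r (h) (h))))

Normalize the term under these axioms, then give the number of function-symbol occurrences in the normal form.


1. (f (w (t (m)) (r (h) (h))) (m) (f (t (t (t (m)))) (t (g (f (m) (m) (h)) (g (h) (m)))) (r (h) (h))))  →  (f (w (t (m)) (h)) (m) (f (t (t (t (m)))) (t (g (f (m) (m) (h)) (g (h) (m)))) (r (h) (h))))
2. (f (w (t (m)) (h)) (m) (f (t (t (t (m)))) (t (g (f (m) (m) (h)) (g (h) (m)))) (r (h) (h))))  →  (f (w (t (m)) (h)) (m) (f (t (t (t (m)))) (t (g (f (m) (m) (h)) (g (h) (m)))) (h)))
normal form: (f (w (t (m)) (h)) (m) (f (t (t (t (m)))) (t (g (f (m) (m) (h)) (g (h) (m)))) (h)))

size = 21


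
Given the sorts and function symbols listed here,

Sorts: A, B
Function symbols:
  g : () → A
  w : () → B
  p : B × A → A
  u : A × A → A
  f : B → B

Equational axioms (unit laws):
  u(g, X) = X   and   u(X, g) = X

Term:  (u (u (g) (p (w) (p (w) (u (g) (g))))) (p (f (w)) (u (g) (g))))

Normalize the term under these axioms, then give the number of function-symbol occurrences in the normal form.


size = 10

1. (u (u (g) (p (w) (p (w) (u (g) (g))))) (p (f (w)) (u (g) (g))))  →  (u (p (w) (p (w) (u (g) (g)))) (p (f (w)) (u (g) (g))))
2. (u (p (w) (p (w) (u (g) (g)))) (p (f (w)) (u (g) (g))))  →  (u (p (w) (p (w) (g))) (p (f (w)) (u (g) (g))))
3. (u (p (w) (p (w) (g))) (p (f (w)) (u (g) (g))))  →  (u (p (w) (p (w) (g))) (p (f (w)) (g)))
normal form: (u (p (w) (p (w) (g))) (p (f (w)) (g)))


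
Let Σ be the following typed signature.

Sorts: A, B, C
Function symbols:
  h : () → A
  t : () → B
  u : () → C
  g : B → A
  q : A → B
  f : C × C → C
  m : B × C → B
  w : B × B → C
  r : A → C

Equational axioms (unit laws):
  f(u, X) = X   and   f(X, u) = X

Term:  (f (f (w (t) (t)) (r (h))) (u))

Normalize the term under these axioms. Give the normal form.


normal form = (f (w (t) (t)) (r (h)))

1. (f (f (w (t) (t)) (r (h))) (u))  →  (f (w (t) (t)) (r (h)))


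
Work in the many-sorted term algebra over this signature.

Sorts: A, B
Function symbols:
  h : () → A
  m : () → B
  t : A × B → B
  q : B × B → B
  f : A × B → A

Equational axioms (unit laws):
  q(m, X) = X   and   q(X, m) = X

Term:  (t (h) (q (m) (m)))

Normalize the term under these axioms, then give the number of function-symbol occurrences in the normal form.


size = 3

1. (t (h) (q (m) (m)))  →  (t (h) (m))
normal form: (t (h) (m))


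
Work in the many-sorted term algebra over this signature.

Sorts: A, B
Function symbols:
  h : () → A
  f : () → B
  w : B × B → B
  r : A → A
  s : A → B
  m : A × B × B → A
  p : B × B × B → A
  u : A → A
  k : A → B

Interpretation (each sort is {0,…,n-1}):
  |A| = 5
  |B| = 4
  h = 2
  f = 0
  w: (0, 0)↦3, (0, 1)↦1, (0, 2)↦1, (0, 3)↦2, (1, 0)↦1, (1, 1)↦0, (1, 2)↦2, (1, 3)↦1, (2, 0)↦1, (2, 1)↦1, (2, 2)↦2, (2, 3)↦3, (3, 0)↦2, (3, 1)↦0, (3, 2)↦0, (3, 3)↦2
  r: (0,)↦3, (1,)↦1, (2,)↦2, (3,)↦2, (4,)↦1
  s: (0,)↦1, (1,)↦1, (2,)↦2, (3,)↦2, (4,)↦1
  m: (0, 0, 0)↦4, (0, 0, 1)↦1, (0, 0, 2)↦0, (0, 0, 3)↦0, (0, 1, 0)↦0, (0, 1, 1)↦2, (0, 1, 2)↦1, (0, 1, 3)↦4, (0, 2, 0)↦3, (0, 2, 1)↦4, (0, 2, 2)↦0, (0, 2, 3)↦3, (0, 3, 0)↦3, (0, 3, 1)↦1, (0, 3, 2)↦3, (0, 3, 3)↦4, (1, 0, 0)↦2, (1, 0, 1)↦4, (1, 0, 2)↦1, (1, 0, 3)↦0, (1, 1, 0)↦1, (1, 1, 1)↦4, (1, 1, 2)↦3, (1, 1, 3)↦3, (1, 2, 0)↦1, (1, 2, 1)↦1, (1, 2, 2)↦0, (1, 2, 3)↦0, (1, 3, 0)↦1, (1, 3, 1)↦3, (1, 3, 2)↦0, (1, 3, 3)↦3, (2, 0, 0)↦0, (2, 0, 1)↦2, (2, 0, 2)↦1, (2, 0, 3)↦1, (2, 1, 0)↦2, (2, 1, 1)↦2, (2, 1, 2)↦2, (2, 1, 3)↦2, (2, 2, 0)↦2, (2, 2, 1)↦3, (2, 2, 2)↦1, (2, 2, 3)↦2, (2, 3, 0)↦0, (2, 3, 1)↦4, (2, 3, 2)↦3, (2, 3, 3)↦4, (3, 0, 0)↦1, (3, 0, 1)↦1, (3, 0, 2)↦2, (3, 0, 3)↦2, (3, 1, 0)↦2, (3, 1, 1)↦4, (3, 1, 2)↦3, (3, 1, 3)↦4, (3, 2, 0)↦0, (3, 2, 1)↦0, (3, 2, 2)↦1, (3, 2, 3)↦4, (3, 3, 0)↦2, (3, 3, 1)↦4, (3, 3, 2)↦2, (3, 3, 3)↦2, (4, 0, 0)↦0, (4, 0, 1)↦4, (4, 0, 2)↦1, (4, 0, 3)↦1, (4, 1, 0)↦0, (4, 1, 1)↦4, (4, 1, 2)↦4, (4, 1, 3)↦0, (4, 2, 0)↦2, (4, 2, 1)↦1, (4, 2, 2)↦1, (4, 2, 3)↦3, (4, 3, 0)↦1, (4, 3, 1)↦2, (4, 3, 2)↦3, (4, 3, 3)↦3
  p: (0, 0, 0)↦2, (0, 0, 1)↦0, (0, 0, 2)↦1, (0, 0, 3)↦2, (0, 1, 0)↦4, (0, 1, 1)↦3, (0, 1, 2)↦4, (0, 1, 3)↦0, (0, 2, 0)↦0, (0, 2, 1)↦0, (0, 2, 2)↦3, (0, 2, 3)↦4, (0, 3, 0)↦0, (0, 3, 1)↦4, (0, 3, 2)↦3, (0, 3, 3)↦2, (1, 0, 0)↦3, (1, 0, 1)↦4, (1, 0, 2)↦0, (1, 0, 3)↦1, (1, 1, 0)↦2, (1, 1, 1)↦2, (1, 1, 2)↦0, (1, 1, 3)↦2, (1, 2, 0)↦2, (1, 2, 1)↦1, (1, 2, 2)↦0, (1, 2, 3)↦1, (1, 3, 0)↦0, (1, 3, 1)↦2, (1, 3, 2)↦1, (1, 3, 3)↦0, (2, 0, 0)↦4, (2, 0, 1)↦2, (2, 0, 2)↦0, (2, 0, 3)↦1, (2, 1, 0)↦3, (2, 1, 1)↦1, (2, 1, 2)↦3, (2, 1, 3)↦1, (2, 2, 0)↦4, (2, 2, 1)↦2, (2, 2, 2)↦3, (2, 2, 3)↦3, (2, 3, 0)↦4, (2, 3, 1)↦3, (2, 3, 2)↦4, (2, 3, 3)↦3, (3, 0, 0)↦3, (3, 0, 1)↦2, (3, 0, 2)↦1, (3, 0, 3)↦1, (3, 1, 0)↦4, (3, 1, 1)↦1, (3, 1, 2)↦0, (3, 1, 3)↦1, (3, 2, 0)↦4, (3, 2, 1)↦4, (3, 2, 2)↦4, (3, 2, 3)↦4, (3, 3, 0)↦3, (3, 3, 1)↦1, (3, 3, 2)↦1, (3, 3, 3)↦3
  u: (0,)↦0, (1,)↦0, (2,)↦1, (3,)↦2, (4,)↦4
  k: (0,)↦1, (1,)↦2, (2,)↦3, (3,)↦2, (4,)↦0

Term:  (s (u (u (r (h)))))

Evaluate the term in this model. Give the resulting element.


value = 1

  h = 2
  (r (h)) = r(2,) = 2
  (u (r (h))) = u(2,) = 1
  (u (u (r (h)))) = u(1,) = 0
  (s (u (u (r (h))))) = s(0,) = 1


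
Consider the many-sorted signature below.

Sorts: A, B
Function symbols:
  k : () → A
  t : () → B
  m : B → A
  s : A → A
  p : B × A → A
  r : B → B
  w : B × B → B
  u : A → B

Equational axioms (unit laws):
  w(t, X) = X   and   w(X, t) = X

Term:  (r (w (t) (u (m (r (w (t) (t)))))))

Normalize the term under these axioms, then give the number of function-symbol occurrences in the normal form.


1. (r (w (t) (u (m (r (w (t) (t)))))))  →  (r (u (m (r (w (t) (t))))))
2. (r (u (m (r (w (t) (t))))))  →  (r (u (m (r (t)))))
normal form: (r (u (m (r (t)))))

size = 5


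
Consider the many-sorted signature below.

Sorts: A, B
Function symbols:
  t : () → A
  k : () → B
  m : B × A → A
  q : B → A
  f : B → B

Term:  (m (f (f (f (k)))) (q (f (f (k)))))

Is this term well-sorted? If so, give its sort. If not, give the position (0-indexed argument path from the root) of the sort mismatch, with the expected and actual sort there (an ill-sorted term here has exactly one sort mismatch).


well-sorted; sort = A

        (k) : B
      (f (k)) : B
    (f (f (k))) : B
  (f (f (f (k)))) : B
        (k) : B
      (f (k)) : B
    (f (f (k))) : B
  (q (f (f (k)))) : A
(m (f (f (f (k)))) (q (f (f (k))))) : A


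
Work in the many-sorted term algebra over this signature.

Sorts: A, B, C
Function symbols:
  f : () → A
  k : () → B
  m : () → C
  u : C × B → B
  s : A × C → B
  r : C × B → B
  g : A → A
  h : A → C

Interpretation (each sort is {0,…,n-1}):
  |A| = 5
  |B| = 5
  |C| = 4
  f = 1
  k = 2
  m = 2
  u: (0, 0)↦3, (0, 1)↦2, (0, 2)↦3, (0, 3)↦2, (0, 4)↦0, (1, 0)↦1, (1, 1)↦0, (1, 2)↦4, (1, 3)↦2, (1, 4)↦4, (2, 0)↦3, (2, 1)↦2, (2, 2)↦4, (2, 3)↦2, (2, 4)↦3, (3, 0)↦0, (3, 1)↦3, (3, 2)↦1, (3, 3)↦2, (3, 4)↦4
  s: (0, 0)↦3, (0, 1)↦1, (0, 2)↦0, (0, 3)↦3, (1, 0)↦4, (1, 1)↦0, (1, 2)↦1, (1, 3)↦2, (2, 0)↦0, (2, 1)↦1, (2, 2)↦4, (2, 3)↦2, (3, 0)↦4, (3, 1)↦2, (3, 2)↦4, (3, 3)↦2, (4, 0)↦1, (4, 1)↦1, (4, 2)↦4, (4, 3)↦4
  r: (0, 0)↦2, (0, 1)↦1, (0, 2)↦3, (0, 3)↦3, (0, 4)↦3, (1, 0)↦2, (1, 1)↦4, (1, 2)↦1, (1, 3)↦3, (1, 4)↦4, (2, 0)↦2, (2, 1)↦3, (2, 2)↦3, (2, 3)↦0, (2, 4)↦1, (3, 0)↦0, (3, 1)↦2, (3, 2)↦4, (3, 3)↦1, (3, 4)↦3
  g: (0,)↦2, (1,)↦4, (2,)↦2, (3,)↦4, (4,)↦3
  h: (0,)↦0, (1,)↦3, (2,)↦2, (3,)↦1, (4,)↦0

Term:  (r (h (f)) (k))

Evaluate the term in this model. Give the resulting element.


value = 4

  f = 1
  (h (f)) = h(1,) = 3
  k = 2
  (r (h (f)) (k)) = r(3, 2) = 4


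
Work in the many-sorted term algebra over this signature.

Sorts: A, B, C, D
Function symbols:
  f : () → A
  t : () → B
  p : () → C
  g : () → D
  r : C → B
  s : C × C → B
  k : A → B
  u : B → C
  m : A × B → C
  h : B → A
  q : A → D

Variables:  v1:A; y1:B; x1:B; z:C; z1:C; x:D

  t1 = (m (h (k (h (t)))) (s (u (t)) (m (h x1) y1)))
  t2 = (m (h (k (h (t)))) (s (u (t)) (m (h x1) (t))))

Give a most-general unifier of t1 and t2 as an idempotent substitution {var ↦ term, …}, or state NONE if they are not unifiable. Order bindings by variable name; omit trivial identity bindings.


{y1 ↦ (t)}


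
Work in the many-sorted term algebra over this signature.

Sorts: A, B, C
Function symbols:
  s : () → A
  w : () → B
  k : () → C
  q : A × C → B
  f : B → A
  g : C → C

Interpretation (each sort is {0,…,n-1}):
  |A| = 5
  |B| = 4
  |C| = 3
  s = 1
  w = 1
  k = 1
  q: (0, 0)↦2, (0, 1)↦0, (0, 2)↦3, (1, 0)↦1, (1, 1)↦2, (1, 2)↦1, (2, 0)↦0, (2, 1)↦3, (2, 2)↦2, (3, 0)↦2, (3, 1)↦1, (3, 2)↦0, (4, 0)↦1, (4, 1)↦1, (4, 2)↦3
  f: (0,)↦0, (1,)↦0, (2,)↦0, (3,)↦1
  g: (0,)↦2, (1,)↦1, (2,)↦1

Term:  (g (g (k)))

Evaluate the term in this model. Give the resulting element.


  k = 1
  (g (k)) = g(1,) = 1
  (g (g (k))) = g(1,) = 1

value = 1


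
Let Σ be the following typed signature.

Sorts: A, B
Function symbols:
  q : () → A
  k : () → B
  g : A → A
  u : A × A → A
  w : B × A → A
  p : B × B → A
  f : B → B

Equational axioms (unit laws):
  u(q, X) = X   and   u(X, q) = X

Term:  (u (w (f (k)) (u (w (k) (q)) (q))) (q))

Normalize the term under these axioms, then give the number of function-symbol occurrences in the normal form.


size = 6

1. (u (w (f (k)) (u (w (k) (q)) (q))) (q))  →  (w (f (k)) (u (w (k) (q)) (q)))
2. (w (f (k)) (u (w (k) (q)) (q)))  →  (w (f (k)) (w (k) (q)))
normal form: (w (f (k)) (w (k) (q)))


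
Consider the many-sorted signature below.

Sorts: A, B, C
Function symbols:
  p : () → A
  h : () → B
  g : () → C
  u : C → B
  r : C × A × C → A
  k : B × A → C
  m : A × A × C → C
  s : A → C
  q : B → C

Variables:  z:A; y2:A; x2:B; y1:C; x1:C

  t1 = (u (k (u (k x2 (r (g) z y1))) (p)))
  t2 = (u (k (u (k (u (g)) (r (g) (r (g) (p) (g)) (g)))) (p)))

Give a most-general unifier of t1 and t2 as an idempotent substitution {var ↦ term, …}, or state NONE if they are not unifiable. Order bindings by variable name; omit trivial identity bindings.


{x2 ↦ (u (g)), y1 ↦ (g), z ↦ (r (g) (p) (g))}


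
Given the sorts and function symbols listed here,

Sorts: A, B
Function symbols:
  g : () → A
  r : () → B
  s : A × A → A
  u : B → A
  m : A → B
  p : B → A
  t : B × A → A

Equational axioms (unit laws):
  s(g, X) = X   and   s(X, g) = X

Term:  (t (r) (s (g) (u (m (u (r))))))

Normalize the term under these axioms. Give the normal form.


normal form = (t (r) (u (m (u (r)))))

1. (t (r) (s (g) (u (m (u (r))))))  →  (t (r) (u (m (u (r)))))
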